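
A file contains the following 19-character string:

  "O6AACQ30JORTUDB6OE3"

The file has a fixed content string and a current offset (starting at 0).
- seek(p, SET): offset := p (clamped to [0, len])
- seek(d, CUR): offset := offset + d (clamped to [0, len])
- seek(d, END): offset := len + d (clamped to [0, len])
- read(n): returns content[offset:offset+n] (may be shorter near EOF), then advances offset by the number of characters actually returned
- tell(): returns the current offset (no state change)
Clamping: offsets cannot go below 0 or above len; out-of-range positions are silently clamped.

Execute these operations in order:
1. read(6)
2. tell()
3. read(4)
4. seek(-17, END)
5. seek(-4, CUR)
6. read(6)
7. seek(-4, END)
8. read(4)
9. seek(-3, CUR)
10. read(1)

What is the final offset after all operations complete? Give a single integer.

Answer: 17

Derivation:
After 1 (read(6)): returned 'O6AACQ', offset=6
After 2 (tell()): offset=6
After 3 (read(4)): returned '30JO', offset=10
After 4 (seek(-17, END)): offset=2
After 5 (seek(-4, CUR)): offset=0
After 6 (read(6)): returned 'O6AACQ', offset=6
After 7 (seek(-4, END)): offset=15
After 8 (read(4)): returned '6OE3', offset=19
After 9 (seek(-3, CUR)): offset=16
After 10 (read(1)): returned 'O', offset=17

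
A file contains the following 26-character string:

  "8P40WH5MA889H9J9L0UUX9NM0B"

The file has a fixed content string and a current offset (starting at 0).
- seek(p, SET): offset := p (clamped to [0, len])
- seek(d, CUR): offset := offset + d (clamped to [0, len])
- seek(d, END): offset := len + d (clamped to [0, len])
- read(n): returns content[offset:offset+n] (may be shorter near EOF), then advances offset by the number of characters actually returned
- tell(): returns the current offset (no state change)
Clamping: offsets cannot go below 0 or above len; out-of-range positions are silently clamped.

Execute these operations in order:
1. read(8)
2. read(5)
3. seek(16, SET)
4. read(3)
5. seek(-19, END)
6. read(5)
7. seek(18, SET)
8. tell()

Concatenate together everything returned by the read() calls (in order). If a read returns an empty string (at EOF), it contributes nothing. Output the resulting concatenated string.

After 1 (read(8)): returned '8P40WH5M', offset=8
After 2 (read(5)): returned 'A889H', offset=13
After 3 (seek(16, SET)): offset=16
After 4 (read(3)): returned 'L0U', offset=19
After 5 (seek(-19, END)): offset=7
After 6 (read(5)): returned 'MA889', offset=12
After 7 (seek(18, SET)): offset=18
After 8 (tell()): offset=18

Answer: 8P40WH5MA889HL0UMA889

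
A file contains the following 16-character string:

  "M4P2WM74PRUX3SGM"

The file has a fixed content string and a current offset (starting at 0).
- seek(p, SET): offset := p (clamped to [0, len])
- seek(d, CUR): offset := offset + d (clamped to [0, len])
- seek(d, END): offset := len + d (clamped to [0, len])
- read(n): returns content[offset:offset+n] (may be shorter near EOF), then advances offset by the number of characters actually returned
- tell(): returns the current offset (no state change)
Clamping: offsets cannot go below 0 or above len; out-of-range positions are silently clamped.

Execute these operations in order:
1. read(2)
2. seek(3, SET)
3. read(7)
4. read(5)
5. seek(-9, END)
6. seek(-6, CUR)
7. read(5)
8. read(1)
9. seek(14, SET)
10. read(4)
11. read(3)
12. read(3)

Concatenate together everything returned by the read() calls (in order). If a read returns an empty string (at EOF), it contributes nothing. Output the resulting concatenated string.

After 1 (read(2)): returned 'M4', offset=2
After 2 (seek(3, SET)): offset=3
After 3 (read(7)): returned '2WM74PR', offset=10
After 4 (read(5)): returned 'UX3SG', offset=15
After 5 (seek(-9, END)): offset=7
After 6 (seek(-6, CUR)): offset=1
After 7 (read(5)): returned '4P2WM', offset=6
After 8 (read(1)): returned '7', offset=7
After 9 (seek(14, SET)): offset=14
After 10 (read(4)): returned 'GM', offset=16
After 11 (read(3)): returned '', offset=16
After 12 (read(3)): returned '', offset=16

Answer: M42WM74PRUX3SG4P2WM7GM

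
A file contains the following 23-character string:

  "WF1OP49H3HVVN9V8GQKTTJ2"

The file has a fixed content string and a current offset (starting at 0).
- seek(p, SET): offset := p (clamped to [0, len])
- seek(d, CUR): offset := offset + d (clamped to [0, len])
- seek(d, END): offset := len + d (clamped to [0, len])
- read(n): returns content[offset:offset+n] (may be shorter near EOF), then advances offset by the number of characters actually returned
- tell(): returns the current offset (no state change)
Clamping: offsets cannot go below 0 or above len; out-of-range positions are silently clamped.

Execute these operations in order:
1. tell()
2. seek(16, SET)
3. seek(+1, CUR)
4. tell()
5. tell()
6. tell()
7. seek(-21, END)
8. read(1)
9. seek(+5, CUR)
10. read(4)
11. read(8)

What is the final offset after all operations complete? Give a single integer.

After 1 (tell()): offset=0
After 2 (seek(16, SET)): offset=16
After 3 (seek(+1, CUR)): offset=17
After 4 (tell()): offset=17
After 5 (tell()): offset=17
After 6 (tell()): offset=17
After 7 (seek(-21, END)): offset=2
After 8 (read(1)): returned '1', offset=3
After 9 (seek(+5, CUR)): offset=8
After 10 (read(4)): returned '3HVV', offset=12
After 11 (read(8)): returned 'N9V8GQKT', offset=20

Answer: 20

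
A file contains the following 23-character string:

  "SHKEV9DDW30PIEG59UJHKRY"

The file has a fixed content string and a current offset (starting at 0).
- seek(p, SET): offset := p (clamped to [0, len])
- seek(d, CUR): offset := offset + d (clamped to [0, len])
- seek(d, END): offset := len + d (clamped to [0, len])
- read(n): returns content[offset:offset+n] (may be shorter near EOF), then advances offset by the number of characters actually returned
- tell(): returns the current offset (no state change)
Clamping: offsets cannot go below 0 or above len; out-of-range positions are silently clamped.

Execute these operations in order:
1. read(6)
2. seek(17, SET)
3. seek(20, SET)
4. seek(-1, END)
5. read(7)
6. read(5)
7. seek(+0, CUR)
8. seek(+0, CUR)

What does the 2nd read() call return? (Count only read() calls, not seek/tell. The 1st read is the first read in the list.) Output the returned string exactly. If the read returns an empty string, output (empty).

Answer: Y

Derivation:
After 1 (read(6)): returned 'SHKEV9', offset=6
After 2 (seek(17, SET)): offset=17
After 3 (seek(20, SET)): offset=20
After 4 (seek(-1, END)): offset=22
After 5 (read(7)): returned 'Y', offset=23
After 6 (read(5)): returned '', offset=23
After 7 (seek(+0, CUR)): offset=23
After 8 (seek(+0, CUR)): offset=23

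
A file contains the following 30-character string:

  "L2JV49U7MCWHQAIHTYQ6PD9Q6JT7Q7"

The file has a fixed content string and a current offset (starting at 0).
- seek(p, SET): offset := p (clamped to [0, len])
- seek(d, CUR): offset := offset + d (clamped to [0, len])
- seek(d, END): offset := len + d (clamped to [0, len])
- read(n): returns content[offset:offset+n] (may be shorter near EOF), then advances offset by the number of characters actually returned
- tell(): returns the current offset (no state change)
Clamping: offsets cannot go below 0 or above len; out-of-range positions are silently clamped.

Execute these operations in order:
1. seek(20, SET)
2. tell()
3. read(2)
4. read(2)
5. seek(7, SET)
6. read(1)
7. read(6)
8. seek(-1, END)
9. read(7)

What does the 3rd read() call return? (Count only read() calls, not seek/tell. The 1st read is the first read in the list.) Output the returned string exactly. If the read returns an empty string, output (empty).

After 1 (seek(20, SET)): offset=20
After 2 (tell()): offset=20
After 3 (read(2)): returned 'PD', offset=22
After 4 (read(2)): returned '9Q', offset=24
After 5 (seek(7, SET)): offset=7
After 6 (read(1)): returned '7', offset=8
After 7 (read(6)): returned 'MCWHQA', offset=14
After 8 (seek(-1, END)): offset=29
After 9 (read(7)): returned '7', offset=30

Answer: 7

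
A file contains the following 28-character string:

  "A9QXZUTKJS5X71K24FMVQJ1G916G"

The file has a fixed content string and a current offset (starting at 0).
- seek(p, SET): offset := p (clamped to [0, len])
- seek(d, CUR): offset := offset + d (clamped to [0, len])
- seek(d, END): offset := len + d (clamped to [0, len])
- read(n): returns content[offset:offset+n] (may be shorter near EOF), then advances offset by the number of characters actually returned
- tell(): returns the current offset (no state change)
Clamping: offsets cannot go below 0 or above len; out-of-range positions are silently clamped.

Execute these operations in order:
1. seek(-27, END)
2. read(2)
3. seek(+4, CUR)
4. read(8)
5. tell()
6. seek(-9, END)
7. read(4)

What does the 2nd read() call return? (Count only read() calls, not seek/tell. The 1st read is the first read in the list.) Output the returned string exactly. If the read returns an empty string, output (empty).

Answer: KJS5X71K

Derivation:
After 1 (seek(-27, END)): offset=1
After 2 (read(2)): returned '9Q', offset=3
After 3 (seek(+4, CUR)): offset=7
After 4 (read(8)): returned 'KJS5X71K', offset=15
After 5 (tell()): offset=15
After 6 (seek(-9, END)): offset=19
After 7 (read(4)): returned 'VQJ1', offset=23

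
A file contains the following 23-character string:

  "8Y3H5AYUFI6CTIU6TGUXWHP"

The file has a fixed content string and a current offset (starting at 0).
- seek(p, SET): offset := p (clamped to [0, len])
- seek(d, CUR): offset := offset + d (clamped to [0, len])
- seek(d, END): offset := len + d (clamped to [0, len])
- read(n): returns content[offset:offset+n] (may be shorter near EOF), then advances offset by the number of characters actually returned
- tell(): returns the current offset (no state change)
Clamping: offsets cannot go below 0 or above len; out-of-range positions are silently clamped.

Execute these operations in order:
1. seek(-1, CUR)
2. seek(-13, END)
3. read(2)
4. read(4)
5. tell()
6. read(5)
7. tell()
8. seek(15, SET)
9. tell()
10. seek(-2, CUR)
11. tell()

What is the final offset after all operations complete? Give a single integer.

Answer: 13

Derivation:
After 1 (seek(-1, CUR)): offset=0
After 2 (seek(-13, END)): offset=10
After 3 (read(2)): returned '6C', offset=12
After 4 (read(4)): returned 'TIU6', offset=16
After 5 (tell()): offset=16
After 6 (read(5)): returned 'TGUXW', offset=21
After 7 (tell()): offset=21
After 8 (seek(15, SET)): offset=15
After 9 (tell()): offset=15
After 10 (seek(-2, CUR)): offset=13
After 11 (tell()): offset=13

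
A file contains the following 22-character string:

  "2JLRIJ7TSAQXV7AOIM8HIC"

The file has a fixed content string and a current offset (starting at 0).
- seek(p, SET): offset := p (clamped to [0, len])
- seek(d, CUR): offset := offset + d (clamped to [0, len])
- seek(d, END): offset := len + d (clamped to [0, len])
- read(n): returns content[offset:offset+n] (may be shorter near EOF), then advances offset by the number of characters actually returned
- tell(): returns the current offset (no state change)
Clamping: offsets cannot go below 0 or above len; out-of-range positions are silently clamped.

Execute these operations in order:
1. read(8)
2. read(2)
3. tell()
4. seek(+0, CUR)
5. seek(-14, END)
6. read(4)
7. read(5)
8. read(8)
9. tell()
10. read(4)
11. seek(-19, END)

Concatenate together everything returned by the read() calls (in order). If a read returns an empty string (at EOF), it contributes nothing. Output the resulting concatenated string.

Answer: 2JLRIJ7TSASAQXV7AOIM8HIC

Derivation:
After 1 (read(8)): returned '2JLRIJ7T', offset=8
After 2 (read(2)): returned 'SA', offset=10
After 3 (tell()): offset=10
After 4 (seek(+0, CUR)): offset=10
After 5 (seek(-14, END)): offset=8
After 6 (read(4)): returned 'SAQX', offset=12
After 7 (read(5)): returned 'V7AOI', offset=17
After 8 (read(8)): returned 'M8HIC', offset=22
After 9 (tell()): offset=22
After 10 (read(4)): returned '', offset=22
After 11 (seek(-19, END)): offset=3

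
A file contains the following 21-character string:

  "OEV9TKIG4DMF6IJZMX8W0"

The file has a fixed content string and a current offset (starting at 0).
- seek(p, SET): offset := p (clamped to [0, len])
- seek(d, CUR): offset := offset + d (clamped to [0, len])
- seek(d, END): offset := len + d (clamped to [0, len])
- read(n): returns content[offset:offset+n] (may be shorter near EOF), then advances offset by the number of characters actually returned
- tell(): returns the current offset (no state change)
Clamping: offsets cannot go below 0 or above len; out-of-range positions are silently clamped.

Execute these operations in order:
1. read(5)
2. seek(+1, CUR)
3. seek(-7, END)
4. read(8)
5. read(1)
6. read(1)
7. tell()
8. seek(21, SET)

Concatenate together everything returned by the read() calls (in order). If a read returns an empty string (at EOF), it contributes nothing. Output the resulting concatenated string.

After 1 (read(5)): returned 'OEV9T', offset=5
After 2 (seek(+1, CUR)): offset=6
After 3 (seek(-7, END)): offset=14
After 4 (read(8)): returned 'JZMX8W0', offset=21
After 5 (read(1)): returned '', offset=21
After 6 (read(1)): returned '', offset=21
After 7 (tell()): offset=21
After 8 (seek(21, SET)): offset=21

Answer: OEV9TJZMX8W0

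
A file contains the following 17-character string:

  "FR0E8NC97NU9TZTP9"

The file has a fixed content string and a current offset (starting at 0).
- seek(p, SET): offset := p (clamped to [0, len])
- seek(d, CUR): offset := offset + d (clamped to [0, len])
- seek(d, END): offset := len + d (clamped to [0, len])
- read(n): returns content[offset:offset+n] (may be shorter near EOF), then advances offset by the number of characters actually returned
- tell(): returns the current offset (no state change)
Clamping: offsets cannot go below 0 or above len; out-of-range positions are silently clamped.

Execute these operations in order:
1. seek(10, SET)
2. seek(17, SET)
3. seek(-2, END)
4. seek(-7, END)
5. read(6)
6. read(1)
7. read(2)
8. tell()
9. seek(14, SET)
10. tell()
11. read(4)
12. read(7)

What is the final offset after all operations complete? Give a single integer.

Answer: 17

Derivation:
After 1 (seek(10, SET)): offset=10
After 2 (seek(17, SET)): offset=17
After 3 (seek(-2, END)): offset=15
After 4 (seek(-7, END)): offset=10
After 5 (read(6)): returned 'U9TZTP', offset=16
After 6 (read(1)): returned '9', offset=17
After 7 (read(2)): returned '', offset=17
After 8 (tell()): offset=17
After 9 (seek(14, SET)): offset=14
After 10 (tell()): offset=14
After 11 (read(4)): returned 'TP9', offset=17
After 12 (read(7)): returned '', offset=17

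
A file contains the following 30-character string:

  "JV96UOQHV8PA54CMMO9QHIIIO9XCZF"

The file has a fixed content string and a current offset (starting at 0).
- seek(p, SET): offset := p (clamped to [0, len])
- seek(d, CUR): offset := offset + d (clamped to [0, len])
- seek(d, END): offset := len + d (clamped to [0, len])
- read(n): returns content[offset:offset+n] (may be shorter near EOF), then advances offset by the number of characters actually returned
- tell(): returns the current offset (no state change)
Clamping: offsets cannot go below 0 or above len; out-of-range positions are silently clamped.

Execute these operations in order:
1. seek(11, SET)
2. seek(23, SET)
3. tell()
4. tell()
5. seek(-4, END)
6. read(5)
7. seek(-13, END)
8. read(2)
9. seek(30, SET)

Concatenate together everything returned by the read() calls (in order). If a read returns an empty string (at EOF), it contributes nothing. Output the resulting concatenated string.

Answer: XCZFO9

Derivation:
After 1 (seek(11, SET)): offset=11
After 2 (seek(23, SET)): offset=23
After 3 (tell()): offset=23
After 4 (tell()): offset=23
After 5 (seek(-4, END)): offset=26
After 6 (read(5)): returned 'XCZF', offset=30
After 7 (seek(-13, END)): offset=17
After 8 (read(2)): returned 'O9', offset=19
After 9 (seek(30, SET)): offset=30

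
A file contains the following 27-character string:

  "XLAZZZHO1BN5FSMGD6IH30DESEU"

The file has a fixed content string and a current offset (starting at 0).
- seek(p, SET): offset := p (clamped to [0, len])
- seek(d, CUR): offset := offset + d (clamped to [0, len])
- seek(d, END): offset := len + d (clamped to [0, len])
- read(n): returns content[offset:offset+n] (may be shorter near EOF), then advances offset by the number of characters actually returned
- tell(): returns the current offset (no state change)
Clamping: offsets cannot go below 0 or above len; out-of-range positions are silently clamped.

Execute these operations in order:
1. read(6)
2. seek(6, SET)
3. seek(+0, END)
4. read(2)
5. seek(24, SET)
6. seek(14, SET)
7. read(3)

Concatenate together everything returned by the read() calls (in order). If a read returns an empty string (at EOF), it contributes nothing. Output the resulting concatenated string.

Answer: XLAZZZMGD

Derivation:
After 1 (read(6)): returned 'XLAZZZ', offset=6
After 2 (seek(6, SET)): offset=6
After 3 (seek(+0, END)): offset=27
After 4 (read(2)): returned '', offset=27
After 5 (seek(24, SET)): offset=24
After 6 (seek(14, SET)): offset=14
After 7 (read(3)): returned 'MGD', offset=17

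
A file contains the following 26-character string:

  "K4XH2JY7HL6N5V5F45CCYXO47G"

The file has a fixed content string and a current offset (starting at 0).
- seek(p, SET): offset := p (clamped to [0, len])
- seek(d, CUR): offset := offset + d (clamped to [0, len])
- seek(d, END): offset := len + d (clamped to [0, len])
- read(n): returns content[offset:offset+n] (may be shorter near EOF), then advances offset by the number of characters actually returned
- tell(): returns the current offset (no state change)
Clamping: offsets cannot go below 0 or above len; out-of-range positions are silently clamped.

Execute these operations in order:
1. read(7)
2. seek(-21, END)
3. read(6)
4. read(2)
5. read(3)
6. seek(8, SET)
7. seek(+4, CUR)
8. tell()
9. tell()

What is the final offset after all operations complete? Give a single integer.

Answer: 12

Derivation:
After 1 (read(7)): returned 'K4XH2JY', offset=7
After 2 (seek(-21, END)): offset=5
After 3 (read(6)): returned 'JY7HL6', offset=11
After 4 (read(2)): returned 'N5', offset=13
After 5 (read(3)): returned 'V5F', offset=16
After 6 (seek(8, SET)): offset=8
After 7 (seek(+4, CUR)): offset=12
After 8 (tell()): offset=12
After 9 (tell()): offset=12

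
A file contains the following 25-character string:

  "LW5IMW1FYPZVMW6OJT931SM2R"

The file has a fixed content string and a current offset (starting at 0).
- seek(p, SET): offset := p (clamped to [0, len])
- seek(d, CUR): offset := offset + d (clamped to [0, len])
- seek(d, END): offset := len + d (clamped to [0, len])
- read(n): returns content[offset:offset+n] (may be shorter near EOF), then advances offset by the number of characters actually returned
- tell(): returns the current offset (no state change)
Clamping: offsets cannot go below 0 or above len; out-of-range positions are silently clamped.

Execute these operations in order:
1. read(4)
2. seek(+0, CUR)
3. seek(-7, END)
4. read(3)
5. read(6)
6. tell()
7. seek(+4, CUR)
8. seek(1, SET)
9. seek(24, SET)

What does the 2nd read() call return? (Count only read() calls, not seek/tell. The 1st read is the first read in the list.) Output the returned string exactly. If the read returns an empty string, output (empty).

After 1 (read(4)): returned 'LW5I', offset=4
After 2 (seek(+0, CUR)): offset=4
After 3 (seek(-7, END)): offset=18
After 4 (read(3)): returned '931', offset=21
After 5 (read(6)): returned 'SM2R', offset=25
After 6 (tell()): offset=25
After 7 (seek(+4, CUR)): offset=25
After 8 (seek(1, SET)): offset=1
After 9 (seek(24, SET)): offset=24

Answer: 931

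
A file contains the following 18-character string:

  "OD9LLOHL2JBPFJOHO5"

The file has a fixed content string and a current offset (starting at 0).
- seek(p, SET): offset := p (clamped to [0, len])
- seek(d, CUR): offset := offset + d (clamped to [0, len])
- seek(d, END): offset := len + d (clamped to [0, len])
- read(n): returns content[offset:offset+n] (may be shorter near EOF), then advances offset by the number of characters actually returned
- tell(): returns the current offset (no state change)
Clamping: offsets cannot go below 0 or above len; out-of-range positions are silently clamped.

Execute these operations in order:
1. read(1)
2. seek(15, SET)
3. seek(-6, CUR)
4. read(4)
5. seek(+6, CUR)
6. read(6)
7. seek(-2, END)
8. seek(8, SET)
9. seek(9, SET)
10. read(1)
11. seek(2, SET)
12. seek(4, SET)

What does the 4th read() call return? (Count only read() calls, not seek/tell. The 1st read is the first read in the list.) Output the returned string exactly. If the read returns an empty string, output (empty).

Answer: J

Derivation:
After 1 (read(1)): returned 'O', offset=1
After 2 (seek(15, SET)): offset=15
After 3 (seek(-6, CUR)): offset=9
After 4 (read(4)): returned 'JBPF', offset=13
After 5 (seek(+6, CUR)): offset=18
After 6 (read(6)): returned '', offset=18
After 7 (seek(-2, END)): offset=16
After 8 (seek(8, SET)): offset=8
After 9 (seek(9, SET)): offset=9
After 10 (read(1)): returned 'J', offset=10
After 11 (seek(2, SET)): offset=2
After 12 (seek(4, SET)): offset=4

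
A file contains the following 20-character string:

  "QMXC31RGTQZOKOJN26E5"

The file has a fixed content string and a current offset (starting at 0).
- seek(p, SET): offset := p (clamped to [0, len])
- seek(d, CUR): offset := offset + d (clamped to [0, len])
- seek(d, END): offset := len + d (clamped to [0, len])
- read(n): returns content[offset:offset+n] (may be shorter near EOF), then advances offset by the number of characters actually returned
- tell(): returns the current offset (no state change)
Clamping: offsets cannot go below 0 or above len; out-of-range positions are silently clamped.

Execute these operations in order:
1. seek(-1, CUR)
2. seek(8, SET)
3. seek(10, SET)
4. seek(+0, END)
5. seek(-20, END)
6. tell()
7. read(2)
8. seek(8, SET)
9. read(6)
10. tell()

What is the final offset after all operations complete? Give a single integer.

Answer: 14

Derivation:
After 1 (seek(-1, CUR)): offset=0
After 2 (seek(8, SET)): offset=8
After 3 (seek(10, SET)): offset=10
After 4 (seek(+0, END)): offset=20
After 5 (seek(-20, END)): offset=0
After 6 (tell()): offset=0
After 7 (read(2)): returned 'QM', offset=2
After 8 (seek(8, SET)): offset=8
After 9 (read(6)): returned 'TQZOKO', offset=14
After 10 (tell()): offset=14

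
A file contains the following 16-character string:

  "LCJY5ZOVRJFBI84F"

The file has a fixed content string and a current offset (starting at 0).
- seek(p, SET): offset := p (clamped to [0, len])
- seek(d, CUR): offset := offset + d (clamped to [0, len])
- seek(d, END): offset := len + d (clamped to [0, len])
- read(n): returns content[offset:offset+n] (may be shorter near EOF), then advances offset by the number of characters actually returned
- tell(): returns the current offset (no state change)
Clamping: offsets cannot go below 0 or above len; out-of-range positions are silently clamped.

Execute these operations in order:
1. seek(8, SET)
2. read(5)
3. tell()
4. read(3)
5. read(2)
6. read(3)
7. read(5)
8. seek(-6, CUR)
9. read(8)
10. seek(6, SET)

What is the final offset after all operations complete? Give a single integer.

Answer: 6

Derivation:
After 1 (seek(8, SET)): offset=8
After 2 (read(5)): returned 'RJFBI', offset=13
After 3 (tell()): offset=13
After 4 (read(3)): returned '84F', offset=16
After 5 (read(2)): returned '', offset=16
After 6 (read(3)): returned '', offset=16
After 7 (read(5)): returned '', offset=16
After 8 (seek(-6, CUR)): offset=10
After 9 (read(8)): returned 'FBI84F', offset=16
After 10 (seek(6, SET)): offset=6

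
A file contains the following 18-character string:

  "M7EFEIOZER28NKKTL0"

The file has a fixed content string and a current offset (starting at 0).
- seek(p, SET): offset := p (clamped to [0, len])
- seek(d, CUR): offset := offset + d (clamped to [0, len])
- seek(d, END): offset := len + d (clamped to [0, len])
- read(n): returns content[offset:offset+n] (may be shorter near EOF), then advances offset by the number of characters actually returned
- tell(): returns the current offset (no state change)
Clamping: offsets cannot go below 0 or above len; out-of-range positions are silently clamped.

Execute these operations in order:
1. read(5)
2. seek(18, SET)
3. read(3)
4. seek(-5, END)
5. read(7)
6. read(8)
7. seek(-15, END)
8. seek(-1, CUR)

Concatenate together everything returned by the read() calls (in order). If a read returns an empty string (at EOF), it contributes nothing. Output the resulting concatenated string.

After 1 (read(5)): returned 'M7EFE', offset=5
After 2 (seek(18, SET)): offset=18
After 3 (read(3)): returned '', offset=18
After 4 (seek(-5, END)): offset=13
After 5 (read(7)): returned 'KKTL0', offset=18
After 6 (read(8)): returned '', offset=18
After 7 (seek(-15, END)): offset=3
After 8 (seek(-1, CUR)): offset=2

Answer: M7EFEKKTL0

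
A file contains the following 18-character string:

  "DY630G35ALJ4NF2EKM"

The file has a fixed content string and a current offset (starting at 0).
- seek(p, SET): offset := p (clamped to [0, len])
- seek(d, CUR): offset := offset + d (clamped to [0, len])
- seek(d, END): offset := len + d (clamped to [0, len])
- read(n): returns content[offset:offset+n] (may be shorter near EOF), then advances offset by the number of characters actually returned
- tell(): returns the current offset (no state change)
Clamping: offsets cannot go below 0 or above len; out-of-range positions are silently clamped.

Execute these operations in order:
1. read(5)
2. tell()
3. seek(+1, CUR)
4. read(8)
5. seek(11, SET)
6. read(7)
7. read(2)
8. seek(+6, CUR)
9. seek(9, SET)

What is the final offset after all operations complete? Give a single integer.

Answer: 9

Derivation:
After 1 (read(5)): returned 'DY630', offset=5
After 2 (tell()): offset=5
After 3 (seek(+1, CUR)): offset=6
After 4 (read(8)): returned '35ALJ4NF', offset=14
After 5 (seek(11, SET)): offset=11
After 6 (read(7)): returned '4NF2EKM', offset=18
After 7 (read(2)): returned '', offset=18
After 8 (seek(+6, CUR)): offset=18
After 9 (seek(9, SET)): offset=9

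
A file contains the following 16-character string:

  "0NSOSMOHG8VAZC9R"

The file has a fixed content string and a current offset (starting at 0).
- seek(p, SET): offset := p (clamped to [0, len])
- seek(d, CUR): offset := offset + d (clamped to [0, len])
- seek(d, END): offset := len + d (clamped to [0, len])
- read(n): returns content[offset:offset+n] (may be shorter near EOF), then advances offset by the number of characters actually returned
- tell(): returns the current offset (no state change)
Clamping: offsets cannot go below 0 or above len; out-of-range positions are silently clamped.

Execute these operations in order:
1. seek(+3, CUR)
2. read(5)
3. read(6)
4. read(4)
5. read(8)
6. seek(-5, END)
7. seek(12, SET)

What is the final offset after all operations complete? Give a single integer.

After 1 (seek(+3, CUR)): offset=3
After 2 (read(5)): returned 'OSMOH', offset=8
After 3 (read(6)): returned 'G8VAZC', offset=14
After 4 (read(4)): returned '9R', offset=16
After 5 (read(8)): returned '', offset=16
After 6 (seek(-5, END)): offset=11
After 7 (seek(12, SET)): offset=12

Answer: 12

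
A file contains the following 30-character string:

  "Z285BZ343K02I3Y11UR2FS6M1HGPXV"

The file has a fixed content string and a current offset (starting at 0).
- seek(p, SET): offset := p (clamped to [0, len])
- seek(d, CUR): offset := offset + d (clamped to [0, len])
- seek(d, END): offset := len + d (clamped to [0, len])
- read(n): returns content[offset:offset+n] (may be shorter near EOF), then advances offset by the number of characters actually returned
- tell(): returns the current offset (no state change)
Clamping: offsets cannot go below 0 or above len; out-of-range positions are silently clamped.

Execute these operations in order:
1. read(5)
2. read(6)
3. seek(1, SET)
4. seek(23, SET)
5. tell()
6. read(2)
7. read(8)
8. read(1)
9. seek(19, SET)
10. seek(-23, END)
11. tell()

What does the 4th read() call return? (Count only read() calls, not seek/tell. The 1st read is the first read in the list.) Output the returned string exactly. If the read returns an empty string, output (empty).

Answer: HGPXV

Derivation:
After 1 (read(5)): returned 'Z285B', offset=5
After 2 (read(6)): returned 'Z343K0', offset=11
After 3 (seek(1, SET)): offset=1
After 4 (seek(23, SET)): offset=23
After 5 (tell()): offset=23
After 6 (read(2)): returned 'M1', offset=25
After 7 (read(8)): returned 'HGPXV', offset=30
After 8 (read(1)): returned '', offset=30
After 9 (seek(19, SET)): offset=19
After 10 (seek(-23, END)): offset=7
After 11 (tell()): offset=7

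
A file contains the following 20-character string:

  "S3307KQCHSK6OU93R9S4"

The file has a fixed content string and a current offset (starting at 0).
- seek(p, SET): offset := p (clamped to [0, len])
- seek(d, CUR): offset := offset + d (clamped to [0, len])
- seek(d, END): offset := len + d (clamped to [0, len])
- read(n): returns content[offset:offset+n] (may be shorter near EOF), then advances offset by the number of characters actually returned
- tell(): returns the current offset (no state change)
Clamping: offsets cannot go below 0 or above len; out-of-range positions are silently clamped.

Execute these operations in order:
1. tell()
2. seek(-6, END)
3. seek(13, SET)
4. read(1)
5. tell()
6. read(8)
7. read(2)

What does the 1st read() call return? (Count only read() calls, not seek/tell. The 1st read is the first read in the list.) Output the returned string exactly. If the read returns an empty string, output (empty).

After 1 (tell()): offset=0
After 2 (seek(-6, END)): offset=14
After 3 (seek(13, SET)): offset=13
After 4 (read(1)): returned 'U', offset=14
After 5 (tell()): offset=14
After 6 (read(8)): returned '93R9S4', offset=20
After 7 (read(2)): returned '', offset=20

Answer: U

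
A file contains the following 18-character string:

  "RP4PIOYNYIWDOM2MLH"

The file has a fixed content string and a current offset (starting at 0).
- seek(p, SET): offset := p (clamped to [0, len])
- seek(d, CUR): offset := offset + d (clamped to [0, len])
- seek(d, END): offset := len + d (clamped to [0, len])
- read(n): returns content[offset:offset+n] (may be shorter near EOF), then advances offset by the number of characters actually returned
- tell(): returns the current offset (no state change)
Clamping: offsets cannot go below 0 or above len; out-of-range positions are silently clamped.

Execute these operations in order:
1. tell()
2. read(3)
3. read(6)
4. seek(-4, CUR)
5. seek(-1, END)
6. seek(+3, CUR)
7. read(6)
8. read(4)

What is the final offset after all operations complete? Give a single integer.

After 1 (tell()): offset=0
After 2 (read(3)): returned 'RP4', offset=3
After 3 (read(6)): returned 'PIOYNY', offset=9
After 4 (seek(-4, CUR)): offset=5
After 5 (seek(-1, END)): offset=17
After 6 (seek(+3, CUR)): offset=18
After 7 (read(6)): returned '', offset=18
After 8 (read(4)): returned '', offset=18

Answer: 18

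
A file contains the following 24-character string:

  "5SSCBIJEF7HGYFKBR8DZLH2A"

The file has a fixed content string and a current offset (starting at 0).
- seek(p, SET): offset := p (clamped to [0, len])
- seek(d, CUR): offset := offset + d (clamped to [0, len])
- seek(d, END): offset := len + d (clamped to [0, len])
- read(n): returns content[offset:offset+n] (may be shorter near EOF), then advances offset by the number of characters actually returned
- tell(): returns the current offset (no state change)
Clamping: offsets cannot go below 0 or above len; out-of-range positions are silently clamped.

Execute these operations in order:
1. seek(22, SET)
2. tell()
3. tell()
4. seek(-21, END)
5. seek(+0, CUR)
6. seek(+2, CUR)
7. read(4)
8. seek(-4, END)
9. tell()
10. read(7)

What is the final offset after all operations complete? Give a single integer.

Answer: 24

Derivation:
After 1 (seek(22, SET)): offset=22
After 2 (tell()): offset=22
After 3 (tell()): offset=22
After 4 (seek(-21, END)): offset=3
After 5 (seek(+0, CUR)): offset=3
After 6 (seek(+2, CUR)): offset=5
After 7 (read(4)): returned 'IJEF', offset=9
After 8 (seek(-4, END)): offset=20
After 9 (tell()): offset=20
After 10 (read(7)): returned 'LH2A', offset=24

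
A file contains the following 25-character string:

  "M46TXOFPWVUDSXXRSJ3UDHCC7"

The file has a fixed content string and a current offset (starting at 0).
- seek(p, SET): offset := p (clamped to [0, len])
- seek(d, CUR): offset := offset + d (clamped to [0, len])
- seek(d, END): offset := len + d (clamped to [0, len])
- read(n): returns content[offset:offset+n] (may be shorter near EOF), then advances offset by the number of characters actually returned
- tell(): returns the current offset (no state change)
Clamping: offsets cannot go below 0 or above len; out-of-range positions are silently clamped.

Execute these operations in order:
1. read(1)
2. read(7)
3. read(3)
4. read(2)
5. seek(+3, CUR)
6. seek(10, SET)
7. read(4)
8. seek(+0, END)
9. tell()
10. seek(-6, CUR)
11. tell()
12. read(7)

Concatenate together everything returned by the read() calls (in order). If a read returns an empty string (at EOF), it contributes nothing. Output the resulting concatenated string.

After 1 (read(1)): returned 'M', offset=1
After 2 (read(7)): returned '46TXOFP', offset=8
After 3 (read(3)): returned 'WVU', offset=11
After 4 (read(2)): returned 'DS', offset=13
After 5 (seek(+3, CUR)): offset=16
After 6 (seek(10, SET)): offset=10
After 7 (read(4)): returned 'UDSX', offset=14
After 8 (seek(+0, END)): offset=25
After 9 (tell()): offset=25
After 10 (seek(-6, CUR)): offset=19
After 11 (tell()): offset=19
After 12 (read(7)): returned 'UDHCC7', offset=25

Answer: M46TXOFPWVUDSUDSXUDHCC7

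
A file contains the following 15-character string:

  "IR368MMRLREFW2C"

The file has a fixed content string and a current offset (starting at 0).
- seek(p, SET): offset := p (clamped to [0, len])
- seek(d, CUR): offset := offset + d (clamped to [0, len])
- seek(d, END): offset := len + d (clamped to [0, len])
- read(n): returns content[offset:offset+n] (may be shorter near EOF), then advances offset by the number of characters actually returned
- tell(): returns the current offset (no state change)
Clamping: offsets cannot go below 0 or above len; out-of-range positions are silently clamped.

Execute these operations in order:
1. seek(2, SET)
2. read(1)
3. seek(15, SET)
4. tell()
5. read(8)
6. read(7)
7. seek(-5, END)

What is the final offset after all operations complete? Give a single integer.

After 1 (seek(2, SET)): offset=2
After 2 (read(1)): returned '3', offset=3
After 3 (seek(15, SET)): offset=15
After 4 (tell()): offset=15
After 5 (read(8)): returned '', offset=15
After 6 (read(7)): returned '', offset=15
After 7 (seek(-5, END)): offset=10

Answer: 10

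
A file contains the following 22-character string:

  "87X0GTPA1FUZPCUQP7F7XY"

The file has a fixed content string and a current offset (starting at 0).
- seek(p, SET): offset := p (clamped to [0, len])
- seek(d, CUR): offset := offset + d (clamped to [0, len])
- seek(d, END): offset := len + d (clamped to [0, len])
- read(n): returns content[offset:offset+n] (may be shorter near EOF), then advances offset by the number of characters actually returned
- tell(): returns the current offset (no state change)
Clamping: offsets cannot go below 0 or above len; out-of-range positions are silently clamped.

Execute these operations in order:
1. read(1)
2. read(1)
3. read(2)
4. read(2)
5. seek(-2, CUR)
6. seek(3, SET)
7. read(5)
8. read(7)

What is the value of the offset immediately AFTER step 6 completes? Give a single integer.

After 1 (read(1)): returned '8', offset=1
After 2 (read(1)): returned '7', offset=2
After 3 (read(2)): returned 'X0', offset=4
After 4 (read(2)): returned 'GT', offset=6
After 5 (seek(-2, CUR)): offset=4
After 6 (seek(3, SET)): offset=3

Answer: 3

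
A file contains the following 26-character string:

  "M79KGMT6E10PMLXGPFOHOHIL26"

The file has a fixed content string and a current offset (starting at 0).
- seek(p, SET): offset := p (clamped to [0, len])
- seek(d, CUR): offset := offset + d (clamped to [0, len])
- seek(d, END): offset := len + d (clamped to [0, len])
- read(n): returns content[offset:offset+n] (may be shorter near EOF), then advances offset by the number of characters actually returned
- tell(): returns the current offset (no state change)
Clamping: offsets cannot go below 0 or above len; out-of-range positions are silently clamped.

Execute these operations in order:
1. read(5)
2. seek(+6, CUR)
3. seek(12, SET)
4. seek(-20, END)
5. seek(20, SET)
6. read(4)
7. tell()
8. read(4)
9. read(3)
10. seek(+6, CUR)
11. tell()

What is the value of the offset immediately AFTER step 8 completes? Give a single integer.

After 1 (read(5)): returned 'M79KG', offset=5
After 2 (seek(+6, CUR)): offset=11
After 3 (seek(12, SET)): offset=12
After 4 (seek(-20, END)): offset=6
After 5 (seek(20, SET)): offset=20
After 6 (read(4)): returned 'OHIL', offset=24
After 7 (tell()): offset=24
After 8 (read(4)): returned '26', offset=26

Answer: 26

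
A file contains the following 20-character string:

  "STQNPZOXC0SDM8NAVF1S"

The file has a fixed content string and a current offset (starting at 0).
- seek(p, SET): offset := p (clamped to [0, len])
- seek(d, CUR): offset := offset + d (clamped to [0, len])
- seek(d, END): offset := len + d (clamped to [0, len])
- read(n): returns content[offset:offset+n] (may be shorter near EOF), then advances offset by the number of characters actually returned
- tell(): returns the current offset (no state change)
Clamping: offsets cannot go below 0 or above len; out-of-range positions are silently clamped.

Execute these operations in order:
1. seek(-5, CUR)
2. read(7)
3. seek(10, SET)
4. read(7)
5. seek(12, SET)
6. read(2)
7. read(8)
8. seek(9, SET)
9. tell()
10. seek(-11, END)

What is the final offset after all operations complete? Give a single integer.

After 1 (seek(-5, CUR)): offset=0
After 2 (read(7)): returned 'STQNPZO', offset=7
After 3 (seek(10, SET)): offset=10
After 4 (read(7)): returned 'SDM8NAV', offset=17
After 5 (seek(12, SET)): offset=12
After 6 (read(2)): returned 'M8', offset=14
After 7 (read(8)): returned 'NAVF1S', offset=20
After 8 (seek(9, SET)): offset=9
After 9 (tell()): offset=9
After 10 (seek(-11, END)): offset=9

Answer: 9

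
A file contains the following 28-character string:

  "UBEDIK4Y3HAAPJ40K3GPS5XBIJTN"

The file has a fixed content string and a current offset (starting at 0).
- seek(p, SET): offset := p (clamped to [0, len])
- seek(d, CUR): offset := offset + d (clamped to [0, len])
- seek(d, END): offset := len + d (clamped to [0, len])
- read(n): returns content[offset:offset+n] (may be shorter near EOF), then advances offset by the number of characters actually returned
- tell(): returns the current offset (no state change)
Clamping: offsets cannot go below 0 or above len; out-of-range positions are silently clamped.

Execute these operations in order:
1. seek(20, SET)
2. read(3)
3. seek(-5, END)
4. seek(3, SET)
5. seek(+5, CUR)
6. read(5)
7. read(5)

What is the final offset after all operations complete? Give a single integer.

Answer: 18

Derivation:
After 1 (seek(20, SET)): offset=20
After 2 (read(3)): returned 'S5X', offset=23
After 3 (seek(-5, END)): offset=23
After 4 (seek(3, SET)): offset=3
After 5 (seek(+5, CUR)): offset=8
After 6 (read(5)): returned '3HAAP', offset=13
After 7 (read(5)): returned 'J40K3', offset=18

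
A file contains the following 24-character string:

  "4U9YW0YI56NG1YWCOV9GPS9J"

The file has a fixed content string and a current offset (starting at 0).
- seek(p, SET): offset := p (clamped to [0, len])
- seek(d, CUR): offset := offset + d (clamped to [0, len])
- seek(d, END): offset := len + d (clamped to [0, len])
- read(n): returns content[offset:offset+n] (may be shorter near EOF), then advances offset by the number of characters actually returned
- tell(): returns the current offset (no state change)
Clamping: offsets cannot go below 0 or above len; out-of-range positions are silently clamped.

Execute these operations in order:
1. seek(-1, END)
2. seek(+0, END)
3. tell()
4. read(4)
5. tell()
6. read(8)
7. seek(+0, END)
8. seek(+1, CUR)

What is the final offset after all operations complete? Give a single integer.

After 1 (seek(-1, END)): offset=23
After 2 (seek(+0, END)): offset=24
After 3 (tell()): offset=24
After 4 (read(4)): returned '', offset=24
After 5 (tell()): offset=24
After 6 (read(8)): returned '', offset=24
After 7 (seek(+0, END)): offset=24
After 8 (seek(+1, CUR)): offset=24

Answer: 24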